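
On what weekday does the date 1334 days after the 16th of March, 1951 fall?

Tuesday

First find the weekday of Mar 16, 1951. Doomsday rule: the anchor day for the 1900s is Wednesday. For year 51: 51÷12 = 4 r 3, and 3÷4 = 0, so 4+3+0 = 7.
Wednesday + 7 ≡ Wednesday — that's 1951's doomsday.
In March the doomsday date is Mar 14.
Mar 16 is 2 days after Mar 14; 2 mod 7 = 2, so Wednesday + 2 = Friday.
1334 mod 7 = 4, so 1334 days after a Friday is Friday + 4 = Tuesday.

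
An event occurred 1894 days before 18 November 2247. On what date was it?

−365 (one year) → Nov 18, 2246 (1529 left).
−365 (one year) → Nov 18, 2245 (1164 left).
−365 (one year) → Nov 18, 2244 (799 left).
−366 (one year; includes Feb 29, 2244) → Nov 18, 2243 (433 left).
−365 (one year) → Nov 18, 2242 (68 left).
−18 → Oct 31, 2242 (end of Oct, 31 days; 50 left).
−31 → Sep 30, 2242 (end of Sep, 30 days; 19 left).
−19 → Sep 11, 2242.

September 11, 2242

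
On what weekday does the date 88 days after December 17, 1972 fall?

Dec 17, 1972 is a Sunday.
88 mod 7 = 4, so 88 days after a Sunday is Sunday + 4 = Thursday.

Thursday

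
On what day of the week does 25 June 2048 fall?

Thursday

January 1, 2048 is a Wednesday.
Jan 1, 2048 → Feb 1, 2048: 31 days (January has 31).
Feb 1, 2048 → Mar 1, 2048: 29 days (February has 29).
Mar 1, 2048 → Apr 1, 2048: 31 days (March has 31).
Apr 1, 2048 → May 1, 2048: 30 days (April has 30).
May 1, 2048 → Jun 1, 2048: 31 days (May has 31).
Jun 1, 2048 → Jun 25, 2048: 24 days.
Total: 176 days.
176 mod 7 = 1, so Wednesday + 1 = Thursday.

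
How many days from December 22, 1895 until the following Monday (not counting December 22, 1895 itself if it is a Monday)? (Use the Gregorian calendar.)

Dec 22, 1895 is a Sunday.
From Sunday to the next Monday is 1 day.

1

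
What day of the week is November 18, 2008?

Doomsday rule: the anchor day for the 2000s is Tuesday. For year 08: 8÷12 = 0 r 8, and 8÷4 = 2, so 0+8+2 = 10.
Tuesday + 10 ≡ Friday — that's 2008's doomsday.
In November the doomsday date is Nov 7.
Nov 18 is 11 days after Nov 7; 11 mod 7 = 4, so Friday + 4 = Tuesday.

Tuesday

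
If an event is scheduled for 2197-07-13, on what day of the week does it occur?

Thursday

Doomsday rule: the anchor day for the 2100s is Sunday. For year 97: 97÷12 = 8 r 1, and 1÷4 = 0, so 8+1+0 = 9.
Sunday + 9 ≡ Tuesday — that's 2197's doomsday.
In July the doomsday date is Jul 11.
Jul 13 is 2 days after Jul 11; 2 mod 7 = 2, so Tuesday + 2 = Thursday.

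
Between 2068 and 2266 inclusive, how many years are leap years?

Multiples of 4 in [2068,2266]: 50.
Of those, multiples of 100: 2 (not leap unless ÷400).
Multiples of 400: 0.
Leap years = 50 − 2 + 0 = 48.

48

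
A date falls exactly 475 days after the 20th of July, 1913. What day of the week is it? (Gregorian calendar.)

Saturday

First find the weekday of Jul 20, 1913. Doomsday rule: the anchor day for the 1900s is Wednesday. For year 13: 13÷12 = 1 r 1, and 1÷4 = 0, so 1+1+0 = 2.
Wednesday + 2 ≡ Friday — that's 1913's doomsday.
In July the doomsday date is Jul 11.
Jul 20 is 9 days after Jul 11; 9 mod 7 = 2, so Friday + 2 = Sunday.
475 mod 7 = 6, so 475 days after a Sunday is Sunday + 6 = Saturday.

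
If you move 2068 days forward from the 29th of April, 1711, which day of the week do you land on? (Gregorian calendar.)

Apr 29, 1711 is a Wednesday.
2068 mod 7 = 3, so 2068 days after a Wednesday is Wednesday + 3 = Saturday.

Saturday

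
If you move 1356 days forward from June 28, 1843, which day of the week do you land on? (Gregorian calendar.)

First find the weekday of Jun 28, 1843. Doomsday rule: the anchor day for the 1800s is Friday. For year 43: 43÷12 = 3 r 7, and 7÷4 = 1, so 3+7+1 = 11.
Friday + 11 ≡ Tuesday — that's 1843's doomsday.
In June the doomsday date is Jun 6.
Jun 28 is 22 days after Jun 6; 22 mod 7 = 1, so Tuesday + 1 = Wednesday.
1356 mod 7 = 5, so 1356 days after a Wednesday is Wednesday + 5 = Monday.

Monday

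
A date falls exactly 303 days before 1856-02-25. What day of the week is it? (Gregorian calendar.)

Feb 25, 1856 is a Monday.
303 mod 7 = 2, so 303 days before a Monday is Monday − 2 = Saturday.

Saturday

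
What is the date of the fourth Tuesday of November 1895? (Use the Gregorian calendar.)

November 26, 1895

November 1, 1895 is a Friday.
The first Tuesday is therefore November 5 (4 days later).
The fourth Tuesday is 5 + 3×7 = November 26.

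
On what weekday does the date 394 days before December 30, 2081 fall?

First find the weekday of Dec 30, 2081. Doomsday rule: the anchor day for the 2000s is Tuesday. For year 81: 81÷12 = 6 r 9, and 9÷4 = 2, so 6+9+2 = 17.
Tuesday + 17 ≡ Friday — that's 2081's doomsday.
In December the doomsday date is Dec 12.
Dec 30 is 18 days after Dec 12; 18 mod 7 = 4, so Friday + 4 = Tuesday.
394 mod 7 = 2, so 394 days before a Tuesday is Tuesday − 2 = Sunday.

Sunday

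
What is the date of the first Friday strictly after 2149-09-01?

Sep 1, 2149 is a Monday.
From Monday to the next Friday is 4 days.
Sep 1, 2149 + 4 = Sep 5, 2149.

September 5, 2149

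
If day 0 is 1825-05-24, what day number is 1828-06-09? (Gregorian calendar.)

May 24, 1825 → May 24, 1826: 365 days.
May 24, 1826 → May 24, 1827: 365 days.
May 24, 1827 → Jun 24, 1827: 31 days (May has 31).
Jun 24, 1827 → Jul 24, 1827: 30 days (June has 30).
Jul 24, 1827 → Aug 24, 1827: 31 days (July has 31).
Aug 24, 1827 → Sep 24, 1827: 31 days (August has 31).
Sep 24, 1827 → Oct 24, 1827: 30 days (September has 30).
Oct 24, 1827 → Nov 24, 1827: 31 days (October has 31).
Nov 24, 1827 → Dec 24, 1827: 30 days (November has 30).
Dec 24, 1827 → Jan 24, 1828: 31 days (December has 31).
Jan 24, 1828 → Feb 24, 1828: 31 days (January has 31).
Feb 24, 1828 → Mar 24, 1828: 29 days (February has 29).
Mar 24, 1828 → Apr 24, 1828: 31 days (March has 31).
Apr 24, 1828 → May 24, 1828: 30 days (April has 30).
May 24, 1828 → Jun 9, 1828: 16 days.
Total: 1112 days.

1112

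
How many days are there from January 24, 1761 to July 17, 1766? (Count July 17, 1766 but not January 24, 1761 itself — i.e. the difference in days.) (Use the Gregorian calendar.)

Jan 24, 1761 → Jan 24, 1762: 365 days.
Jan 24, 1762 → Jan 24, 1763: 365 days.
Jan 24, 1763 → Jan 24, 1764: 365 days.
Jan 24, 1764 → Jan 24, 1765: 366 days (Feb 29, 1764 is in that span).
Jan 24, 1765 → Jan 24, 1766: 365 days.
Jan 24, 1766 → Feb 24, 1766: 31 days (January has 31).
Feb 24, 1766 → Mar 24, 1766: 28 days (February has 28).
Mar 24, 1766 → Apr 24, 1766: 31 days (March has 31).
Apr 24, 1766 → May 24, 1766: 30 days (April has 30).
May 24, 1766 → Jun 24, 1766: 31 days (May has 31).
Jun 24, 1766 → Jul 17, 1766: 23 days.
Total: 2000 days.

2000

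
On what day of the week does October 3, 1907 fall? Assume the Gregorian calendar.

Thursday

Doomsday rule: the anchor day for the 1900s is Wednesday. For year 07: 7÷12 = 0 r 7, and 7÷4 = 1, so 0+7+1 = 8.
Wednesday + 8 ≡ Thursday — that's 1907's doomsday.
In October the doomsday date is Oct 10.
Oct 3 is 7 days before Oct 10; 7 mod 7 = 0, so Thursday − 0 = Thursday.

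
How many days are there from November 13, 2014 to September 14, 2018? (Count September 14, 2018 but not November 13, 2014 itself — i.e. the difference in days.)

Nov 13, 2014 → Nov 13, 2015: 365 days.
Nov 13, 2015 → Nov 13, 2016: 366 days (Feb 29, 2016 is in that span).
Nov 13, 2016 → Nov 13, 2017: 365 days.
Nov 13, 2017 → Dec 13, 2017: 30 days (November has 30).
Dec 13, 2017 → Jan 13, 2018: 31 days (December has 31).
Jan 13, 2018 → Feb 13, 2018: 31 days (January has 31).
Feb 13, 2018 → Mar 13, 2018: 28 days (February has 28).
Mar 13, 2018 → Apr 13, 2018: 31 days (March has 31).
Apr 13, 2018 → May 13, 2018: 30 days (April has 30).
May 13, 2018 → Jun 13, 2018: 31 days (May has 31).
Jun 13, 2018 → Jul 13, 2018: 30 days (June has 30).
Jul 13, 2018 → Aug 13, 2018: 31 days (July has 31).
Aug 13, 2018 → Sep 13, 2018: 31 days (August has 31).
Sep 13, 2018 → Sep 14, 2018: 1 days.
Total: 1401 days.

1401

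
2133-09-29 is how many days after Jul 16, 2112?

7745

Jul 16, 2112 → Jul 16, 2113: 365 days.
Jul 16, 2113 → Jul 16, 2114: 365 days.
Jul 16, 2114 → Jul 16, 2115: 365 days.
Jul 16, 2115 → Jul 16, 2116: 366 days (Feb 29, 2116 is in that span).
Jul 16, 2116 → Jul 16, 2117: 365 days.
Jul 16, 2117 → Jul 16, 2118: 365 days.
Jul 16, 2118 → Jul 16, 2119: 365 days.
Jul 16, 2119 → Jul 16, 2120: 366 days (Feb 29, 2120 is in that span).
Jul 16, 2120 → Jul 16, 2121: 365 days.
Jul 16, 2121 → Jul 16, 2122: 365 days.
Jul 16, 2122 → Jul 16, 2123: 365 days.
Jul 16, 2123 → Jul 16, 2124: 366 days (Feb 29, 2124 is in that span).
Jul 16, 2124 → Jul 16, 2125: 365 days.
Jul 16, 2125 → Jul 16, 2126: 365 days.
Jul 16, 2126 → Jul 16, 2127: 365 days.
Jul 16, 2127 → Jul 16, 2128: 366 days (Feb 29, 2128 is in that span).
Jul 16, 2128 → Jul 16, 2129: 365 days.
Jul 16, 2129 → Jul 16, 2130: 365 days.
Jul 16, 2130 → Jul 16, 2131: 365 days.
Jul 16, 2131 → Jul 16, 2132: 366 days (Feb 29, 2132 is in that span).
Jul 16, 2132 → Jul 16, 2133: 365 days.
Jul 16, 2133 → Aug 16, 2133: 31 days (July has 31).
Aug 16, 2133 → Sep 16, 2133: 31 days (August has 31).
Sep 16, 2133 → Sep 29, 2133: 13 days.
Total: 7745 days.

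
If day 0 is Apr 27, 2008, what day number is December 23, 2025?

6449

Apr 27, 2008 → Apr 27, 2009: 365 days.
Apr 27, 2009 → Apr 27, 2010: 365 days.
Apr 27, 2010 → Apr 27, 2011: 365 days.
Apr 27, 2011 → Apr 27, 2012: 366 days (Feb 29, 2012 is in that span).
Apr 27, 2012 → Apr 27, 2013: 365 days.
Apr 27, 2013 → Apr 27, 2014: 365 days.
Apr 27, 2014 → Apr 27, 2015: 365 days.
Apr 27, 2015 → Apr 27, 2016: 366 days (Feb 29, 2016 is in that span).
Apr 27, 2016 → Apr 27, 2017: 365 days.
Apr 27, 2017 → Apr 27, 2018: 365 days.
Apr 27, 2018 → Apr 27, 2019: 365 days.
Apr 27, 2019 → Apr 27, 2020: 366 days (Feb 29, 2020 is in that span).
Apr 27, 2020 → Apr 27, 2021: 365 days.
Apr 27, 2021 → Apr 27, 2022: 365 days.
Apr 27, 2022 → Apr 27, 2023: 365 days.
Apr 27, 2023 → Apr 27, 2024: 366 days (Feb 29, 2024 is in that span).
Apr 27, 2024 → Apr 27, 2025: 365 days.
Apr 27, 2025 → May 27, 2025: 30 days (April has 30).
May 27, 2025 → Jun 27, 2025: 31 days (May has 31).
Jun 27, 2025 → Jul 27, 2025: 30 days (June has 30).
Jul 27, 2025 → Aug 27, 2025: 31 days (July has 31).
Aug 27, 2025 → Sep 27, 2025: 31 days (August has 31).
Sep 27, 2025 → Oct 27, 2025: 30 days (September has 30).
Oct 27, 2025 → Nov 27, 2025: 31 days (October has 31).
Nov 27, 2025 → Dec 23, 2025: 26 days.
Total: 6449 days.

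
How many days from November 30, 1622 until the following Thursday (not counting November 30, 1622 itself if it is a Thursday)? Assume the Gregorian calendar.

Nov 30, 1622 is a Wednesday.
From Wednesday to the next Thursday is 1 day.

1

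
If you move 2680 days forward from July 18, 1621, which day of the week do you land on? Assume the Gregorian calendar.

Saturday

First find the weekday of Jul 18, 1621. Doomsday rule: the anchor day for the 1600s is Tuesday. For year 21: 21÷12 = 1 r 9, and 9÷4 = 2, so 1+9+2 = 12.
Tuesday + 12 ≡ Sunday — that's 1621's doomsday.
In July the doomsday date is Jul 11.
Jul 18 is 7 days after Jul 11; 7 mod 7 = 0, so Sunday + 0 = Sunday.
2680 mod 7 = 6, so 2680 days after a Sunday is Sunday + 6 = Saturday.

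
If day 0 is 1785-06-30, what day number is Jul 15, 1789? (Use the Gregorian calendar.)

Jun 30, 1785 → Jun 30, 1786: 365 days.
Jun 30, 1786 → Jun 30, 1787: 365 days.
Jun 30, 1787 → Jun 30, 1788: 366 days (Feb 29, 1788 is in that span).
Jun 30, 1788 → Jul 30, 1788: 30 days (June has 30).
Jul 30, 1788 → Aug 30, 1788: 31 days (July has 31).
Aug 30, 1788 → Sep 30, 1788: 31 days (August has 31).
Sep 30, 1788 → Oct 30, 1788: 30 days (September has 30).
Oct 30, 1788 → Nov 30, 1788: 31 days (October has 31).
Nov 30, 1788 → Dec 30, 1788: 30 days (November has 30).
Dec 30, 1788 → Jan 30, 1789: 31 days (December has 31).
Jan 30, 1789 → Feb 28, 1789: 29 days (January has 31).
Feb 28, 1789 → Mar 28, 1789: 28 days (February has 28).
Mar 28, 1789 → Apr 28, 1789: 31 days (March has 31).
Apr 28, 1789 → May 28, 1789: 30 days (April has 30).
May 28, 1789 → Jun 28, 1789: 31 days (May has 31).
Jun 28, 1789 → Jul 15, 1789: 17 days.
Total: 1476 days.

1476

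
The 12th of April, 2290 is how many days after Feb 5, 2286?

1527

Feb 5, 2286 → Feb 5, 2287: 365 days.
Feb 5, 2287 → Feb 5, 2288: 365 days.
Feb 5, 2288 → Feb 5, 2289: 366 days (Feb 29, 2288 is in that span).
Feb 5, 2289 → Feb 5, 2290: 365 days.
Feb 5, 2290 → Mar 5, 2290: 28 days (February has 28).
Mar 5, 2290 → Apr 5, 2290: 31 days (March has 31).
Apr 5, 2290 → Apr 12, 2290: 7 days.
Total: 1527 days.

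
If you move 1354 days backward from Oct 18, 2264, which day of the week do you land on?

Oct 18, 2264 is a Tuesday.
1354 mod 7 = 3, so 1354 days before a Tuesday is Tuesday − 3 = Saturday.

Saturday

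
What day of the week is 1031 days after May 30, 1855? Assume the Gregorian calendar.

Friday

First find the weekday of May 30, 1855. Doomsday rule: the anchor day for the 1800s is Friday. For year 55: 55÷12 = 4 r 7, and 7÷4 = 1, so 4+7+1 = 12.
Friday + 12 ≡ Wednesday — that's 1855's doomsday.
In May the doomsday date is May 9.
May 30 is 21 days after May 9; 21 mod 7 = 0, so Wednesday + 0 = Wednesday.
1031 mod 7 = 2, so 1031 days after a Wednesday is Wednesday + 2 = Friday.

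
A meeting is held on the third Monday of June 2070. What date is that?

June 16, 2070

June 1, 2070 is a Sunday.
The first Monday is therefore June 2 (1 days later).
The third Monday is 2 + 2×7 = June 16.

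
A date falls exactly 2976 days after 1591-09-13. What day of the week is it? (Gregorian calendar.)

First find the weekday of Sep 13, 1591. Doomsday rule: the anchor day for the 1500s is Wednesday. For year 91: 91÷12 = 7 r 7, and 7÷4 = 1, so 7+7+1 = 15.
Wednesday + 15 ≡ Thursday — that's 1591's doomsday.
In September the doomsday date is Sep 5.
Sep 13 is 8 days after Sep 5; 8 mod 7 = 1, so Thursday + 1 = Friday.
2976 mod 7 = 1, so 2976 days after a Friday is Friday + 1 = Saturday.

Saturday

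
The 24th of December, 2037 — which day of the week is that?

Thursday

January 1, 2037 is a Thursday.
Jan 1, 2037 → Feb 1, 2037: 31 days (January has 31).
Feb 1, 2037 → Mar 1, 2037: 28 days (February has 28).
Mar 1, 2037 → Apr 1, 2037: 31 days (March has 31).
Apr 1, 2037 → May 1, 2037: 30 days (April has 30).
May 1, 2037 → Jun 1, 2037: 31 days (May has 31).
Jun 1, 2037 → Jul 1, 2037: 30 days (June has 30).
Jul 1, 2037 → Aug 1, 2037: 31 days (July has 31).
Aug 1, 2037 → Sep 1, 2037: 31 days (August has 31).
Sep 1, 2037 → Oct 1, 2037: 30 days (September has 30).
Oct 1, 2037 → Nov 1, 2037: 31 days (October has 31).
Nov 1, 2037 → Dec 1, 2037: 30 days (November has 30).
Dec 1, 2037 → Dec 24, 2037: 23 days.
Total: 357 days.
357 mod 7 = 0, so Thursday + 0 = Thursday.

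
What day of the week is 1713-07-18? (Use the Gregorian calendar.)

Tuesday

Doomsday rule: the anchor day for the 1700s is Sunday. For year 13: 13÷12 = 1 r 1, and 1÷4 = 0, so 1+1+0 = 2.
Sunday + 2 ≡ Tuesday — that's 1713's doomsday.
In July the doomsday date is Jul 11.
Jul 18 is 7 days after Jul 11; 7 mod 7 = 0, so Tuesday + 0 = Tuesday.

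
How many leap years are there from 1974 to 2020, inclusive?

12

Multiples of 4 in [1974,2020]: 12.
Of those, multiples of 100: 1 (not leap unless ÷400).
Multiples of 400: 1.
Leap years = 12 − 1 + 1 = 12.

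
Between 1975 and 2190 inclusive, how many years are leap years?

53

Multiples of 4 in [1975,2190]: 54.
Of those, multiples of 100: 2 (not leap unless ÷400).
Multiples of 400: 1.
Leap years = 54 − 2 + 1 = 53.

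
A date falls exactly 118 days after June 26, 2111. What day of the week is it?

Jun 26, 2111 is a Friday.
118 mod 7 = 6, so 118 days after a Friday is Friday + 6 = Thursday.

Thursday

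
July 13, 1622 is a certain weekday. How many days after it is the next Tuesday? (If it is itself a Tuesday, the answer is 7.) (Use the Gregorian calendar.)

6

Jul 13, 1622 is a Wednesday.
From Wednesday to the next Tuesday is 6 days.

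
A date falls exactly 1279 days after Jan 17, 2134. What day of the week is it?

Friday

First find the weekday of Jan 17, 2134. Doomsday rule: the anchor day for the 2100s is Sunday. For year 34: 34÷12 = 2 r 10, and 10÷4 = 2, so 2+10+2 = 14.
Sunday + 14 ≡ Sunday — that's 2134's doomsday.
In January the doomsday date is Jan 3 (2134 is not a leap year).
Jan 17 is 14 days after Jan 3; 14 mod 7 = 0, so Sunday + 0 = Sunday.
1279 mod 7 = 5, so 1279 days after a Sunday is Sunday + 5 = Friday.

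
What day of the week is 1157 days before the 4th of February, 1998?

Feb 4, 1998 is a Wednesday.
1157 mod 7 = 2, so 1157 days before a Wednesday is Wednesday − 2 = Monday.

Monday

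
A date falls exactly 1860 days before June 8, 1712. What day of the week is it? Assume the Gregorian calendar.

Friday

Jun 8, 1712 is a Wednesday.
1860 mod 7 = 5, so 1860 days before a Wednesday is Wednesday − 5 = Friday.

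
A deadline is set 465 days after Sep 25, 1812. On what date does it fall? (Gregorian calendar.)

+365 (one year) → Sep 25, 1813 (100 left).
Sep has 30 days: +6 → Oct 1, 1813 (94 left).
Oct has 31 days: +31 → Nov 1, 1813 (63 left).
Nov has 30 days: +30 → Dec 1, 1813 (33 left).
Dec has 31 days: +31 → Jan 1, 1814 (2 left).
+2 → Jan 3, 1814.

January 3, 1814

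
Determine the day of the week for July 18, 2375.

Doomsday rule: the anchor day for the 2300s is Wednesday. For year 75: 75÷12 = 6 r 3, and 3÷4 = 0, so 6+3+0 = 9.
Wednesday + 9 ≡ Friday — that's 2375's doomsday.
In July the doomsday date is Jul 11.
Jul 18 is 7 days after Jul 11; 7 mod 7 = 0, so Friday + 0 = Friday.

Friday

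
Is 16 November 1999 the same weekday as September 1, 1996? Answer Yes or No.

From Sep 1, 1996 to Nov 16, 1999 is 1171 days.
1171 mod 7 = 2, so they are different weekdays.
(Sep 1, 1996 is a Sunday; Nov 16, 1999 is a Tuesday.)

No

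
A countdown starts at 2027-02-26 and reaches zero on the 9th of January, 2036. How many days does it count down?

3239

Feb 26, 2027 → Feb 26, 2028: 365 days.
Feb 26, 2028 → Feb 26, 2029: 366 days (Feb 29, 2028 is in that span).
Feb 26, 2029 → Feb 26, 2030: 365 days.
Feb 26, 2030 → Feb 26, 2031: 365 days.
Feb 26, 2031 → Feb 26, 2032: 365 days.
Feb 26, 2032 → Feb 26, 2033: 366 days (Feb 29, 2032 is in that span).
Feb 26, 2033 → Feb 26, 2034: 365 days.
Feb 26, 2034 → Feb 26, 2035: 365 days.
Feb 26, 2035 → Mar 26, 2035: 28 days (February has 28).
Mar 26, 2035 → Apr 26, 2035: 31 days (March has 31).
Apr 26, 2035 → May 26, 2035: 30 days (April has 30).
May 26, 2035 → Jun 26, 2035: 31 days (May has 31).
Jun 26, 2035 → Jul 26, 2035: 30 days (June has 30).
Jul 26, 2035 → Aug 26, 2035: 31 days (July has 31).
Aug 26, 2035 → Sep 26, 2035: 31 days (August has 31).
Sep 26, 2035 → Oct 26, 2035: 30 days (September has 30).
Oct 26, 2035 → Nov 26, 2035: 31 days (October has 31).
Nov 26, 2035 → Dec 26, 2035: 30 days (November has 30).
Dec 26, 2035 → Jan 9, 2036: 14 days.
Total: 3239 days.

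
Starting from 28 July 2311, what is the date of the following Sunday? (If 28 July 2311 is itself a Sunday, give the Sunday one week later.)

Jul 28, 2311 is a Friday.
From Friday to the next Sunday is 2 days.
Jul 28, 2311 + 2 = Jul 30, 2311.

July 30, 2311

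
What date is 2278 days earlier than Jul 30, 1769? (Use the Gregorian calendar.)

−365 (one year) → Jul 30, 1768 (1913 left).
−366 (one year; includes Feb 29, 1768) → Jul 30, 1767 (1547 left).
−365 (one year) → Jul 30, 1766 (1182 left).
−365 (one year) → Jul 30, 1765 (817 left).
−365 (one year) → Jul 30, 1764 (452 left).
−366 (one year; includes Feb 29, 1764) → Jul 30, 1763 (86 left).
−30 → Jun 30, 1763 (end of Jun, 30 days; 56 left).
−30 → May 31, 1763 (end of May, 31 days; 26 left).
−26 → May 5, 1763.

May 5, 1763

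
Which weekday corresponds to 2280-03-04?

Doomsday rule: the anchor day for the 2200s is Friday. For year 80: 80÷12 = 6 r 8, and 8÷4 = 2, so 6+8+2 = 16.
Friday + 16 ≡ Sunday — that's 2280's doomsday.
In March the doomsday date is Mar 14.
Mar 4 is 10 days before Mar 14; 10 mod 7 = 3, so Sunday − 3 = Thursday.

Thursday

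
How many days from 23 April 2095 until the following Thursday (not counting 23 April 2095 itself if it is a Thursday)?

5

Apr 23, 2095 is a Saturday.
From Saturday to the next Thursday is 5 days.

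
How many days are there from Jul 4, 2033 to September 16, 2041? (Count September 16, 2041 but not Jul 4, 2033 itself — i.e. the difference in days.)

2996

Jul 4, 2033 → Jul 4, 2034: 365 days.
Jul 4, 2034 → Jul 4, 2035: 365 days.
Jul 4, 2035 → Jul 4, 2036: 366 days (Feb 29, 2036 is in that span).
Jul 4, 2036 → Jul 4, 2037: 365 days.
Jul 4, 2037 → Jul 4, 2038: 365 days.
Jul 4, 2038 → Jul 4, 2039: 365 days.
Jul 4, 2039 → Jul 4, 2040: 366 days (Feb 29, 2040 is in that span).
Jul 4, 2040 → Jul 4, 2041: 365 days.
Jul 4, 2041 → Aug 4, 2041: 31 days (July has 31).
Aug 4, 2041 → Sep 4, 2041: 31 days (August has 31).
Sep 4, 2041 → Sep 16, 2041: 12 days.
Total: 2996 days.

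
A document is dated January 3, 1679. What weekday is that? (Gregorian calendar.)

Tuesday

Doomsday rule: the anchor day for the 1600s is Tuesday. For year 79: 79÷12 = 6 r 7, and 7÷4 = 1, so 6+7+1 = 14.
Tuesday + 14 ≡ Tuesday — that's 1679's doomsday.
In January the doomsday date is Jan 3 (1679 is not a leap year).
Jan 3 is the doomsday itself: Tuesday.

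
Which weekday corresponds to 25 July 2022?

January 1, 2022 is a Saturday.
Jan 1, 2022 → Feb 1, 2022: 31 days (January has 31).
Feb 1, 2022 → Mar 1, 2022: 28 days (February has 28).
Mar 1, 2022 → Apr 1, 2022: 31 days (March has 31).
Apr 1, 2022 → May 1, 2022: 30 days (April has 30).
May 1, 2022 → Jun 1, 2022: 31 days (May has 31).
Jun 1, 2022 → Jul 1, 2022: 30 days (June has 30).
Jul 1, 2022 → Jul 25, 2022: 24 days.
Total: 205 days.
205 mod 7 = 2, so Saturday + 2 = Monday.

Monday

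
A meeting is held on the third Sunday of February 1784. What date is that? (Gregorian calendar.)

February 15, 1784

February 1, 1784 is a Sunday.
The first Sunday is therefore February 1 (same day).
The third Sunday is 1 + 2×7 = February 15.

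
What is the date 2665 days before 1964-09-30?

−366 (one year; includes Feb 29, 1964) → Sep 30, 1963 (2299 left).
−365 (one year) → Sep 30, 1962 (1934 left).
−365 (one year) → Sep 30, 1961 (1569 left).
−365 (one year) → Sep 30, 1960 (1204 left).
−366 (one year; includes Feb 29, 1960) → Sep 30, 1959 (838 left).
−365 (one year) → Sep 30, 1958 (473 left).
−365 (one year) → Sep 30, 1957 (108 left).
−30 → Aug 31, 1957 (end of Aug, 31 days; 78 left).
−31 → Jul 31, 1957 (end of Jul, 31 days; 47 left).
−31 → Jun 30, 1957 (end of Jun, 30 days; 16 left).
−16 → Jun 14, 1957.

June 14, 1957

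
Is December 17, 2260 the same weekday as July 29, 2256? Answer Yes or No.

From Jul 29, 2256 to Dec 17, 2260 is 1602 days.
1602 mod 7 = 6, so they are different weekdays.
(Jul 29, 2256 is a Tuesday; Dec 17, 2260 is a Monday.)

No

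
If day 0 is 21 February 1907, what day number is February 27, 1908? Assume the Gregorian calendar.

371

Feb 21, 1907 → Mar 21, 1907: 28 days (February has 28).
Mar 21, 1907 → Apr 21, 1907: 31 days (March has 31).
Apr 21, 1907 → May 21, 1907: 30 days (April has 30).
May 21, 1907 → Jun 21, 1907: 31 days (May has 31).
Jun 21, 1907 → Jul 21, 1907: 30 days (June has 30).
Jul 21, 1907 → Aug 21, 1907: 31 days (July has 31).
Aug 21, 1907 → Sep 21, 1907: 31 days (August has 31).
Sep 21, 1907 → Oct 21, 1907: 30 days (September has 30).
Oct 21, 1907 → Nov 21, 1907: 31 days (October has 31).
Nov 21, 1907 → Dec 21, 1907: 30 days (November has 30).
Dec 21, 1907 → Jan 21, 1908: 31 days (December has 31).
Jan 21, 1908 → Feb 21, 1908: 31 days (January has 31).
Feb 21, 1908 → Feb 27, 1908: 6 days.
Total: 371 days.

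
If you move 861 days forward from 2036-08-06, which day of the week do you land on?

First find the weekday of Aug 6, 2036. Doomsday rule: the anchor day for the 2000s is Tuesday. For year 36: 36÷12 = 3 r 0, and 0÷4 = 0, so 3+0+0 = 3.
Tuesday + 3 ≡ Friday — that's 2036's doomsday.
In August the doomsday date is Aug 8.
Aug 6 is 2 days before Aug 8; 2 mod 7 = 2, so Friday − 2 = Wednesday.
861 mod 7 = 0, so 861 days after a Wednesday is Wednesday + 0 = Wednesday.

Wednesday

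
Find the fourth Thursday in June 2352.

June 1, 2352 is a Sunday.
The first Thursday is therefore June 5 (4 days later).
The fourth Thursday is 5 + 3×7 = June 26.

June 26, 2352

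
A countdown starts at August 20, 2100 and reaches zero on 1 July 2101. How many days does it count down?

Aug 20, 2100 → Sep 20, 2100: 31 days (August has 31).
Sep 20, 2100 → Oct 20, 2100: 30 days (September has 30).
Oct 20, 2100 → Nov 20, 2100: 31 days (October has 31).
Nov 20, 2100 → Dec 20, 2100: 30 days (November has 30).
Dec 20, 2100 → Jan 20, 2101: 31 days (December has 31).
Jan 20, 2101 → Feb 20, 2101: 31 days (January has 31).
Feb 20, 2101 → Mar 20, 2101: 28 days (February has 28).
Mar 20, 2101 → Apr 20, 2101: 31 days (March has 31).
Apr 20, 2101 → May 20, 2101: 30 days (April has 30).
May 20, 2101 → Jun 20, 2101: 31 days (May has 31).
Jun 20, 2101 → Jul 1, 2101: 11 days.
Total: 315 days.

315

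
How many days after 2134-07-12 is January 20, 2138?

Jul 12, 2134 → Jul 12, 2135: 365 days.
Jul 12, 2135 → Jul 12, 2136: 366 days (Feb 29, 2136 is in that span).
Jul 12, 2136 → Jul 12, 2137: 365 days.
Jul 12, 2137 → Aug 12, 2137: 31 days (July has 31).
Aug 12, 2137 → Sep 12, 2137: 31 days (August has 31).
Sep 12, 2137 → Oct 12, 2137: 30 days (September has 30).
Oct 12, 2137 → Nov 12, 2137: 31 days (October has 31).
Nov 12, 2137 → Dec 12, 2137: 30 days (November has 30).
Dec 12, 2137 → Jan 12, 2138: 31 days (December has 31).
Jan 12, 2138 → Jan 20, 2138: 8 days.
Total: 1288 days.

1288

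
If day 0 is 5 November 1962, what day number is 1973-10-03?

3985

Nov 5, 1962 → Nov 5, 1963: 365 days.
Nov 5, 1963 → Nov 5, 1964: 366 days (Feb 29, 1964 is in that span).
Nov 5, 1964 → Nov 5, 1965: 365 days.
Nov 5, 1965 → Nov 5, 1966: 365 days.
Nov 5, 1966 → Nov 5, 1967: 365 days.
Nov 5, 1967 → Nov 5, 1968: 366 days (Feb 29, 1968 is in that span).
Nov 5, 1968 → Nov 5, 1969: 365 days.
Nov 5, 1969 → Nov 5, 1970: 365 days.
Nov 5, 1970 → Nov 5, 1971: 365 days.
Nov 5, 1971 → Nov 5, 1972: 366 days (Feb 29, 1972 is in that span).
Nov 5, 1972 → Dec 5, 1972: 30 days (November has 30).
Dec 5, 1972 → Jan 5, 1973: 31 days (December has 31).
Jan 5, 1973 → Feb 5, 1973: 31 days (January has 31).
Feb 5, 1973 → Mar 5, 1973: 28 days (February has 28).
Mar 5, 1973 → Apr 5, 1973: 31 days (March has 31).
Apr 5, 1973 → May 5, 1973: 30 days (April has 30).
May 5, 1973 → Jun 5, 1973: 31 days (May has 31).
Jun 5, 1973 → Jul 5, 1973: 30 days (June has 30).
Jul 5, 1973 → Aug 5, 1973: 31 days (July has 31).
Aug 5, 1973 → Sep 5, 1973: 31 days (August has 31).
Sep 5, 1973 → Oct 3, 1973: 28 days.
Total: 3985 days.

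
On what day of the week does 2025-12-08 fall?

Monday

Doomsday rule: the anchor day for the 2000s is Tuesday. For year 25: 25÷12 = 2 r 1, and 1÷4 = 0, so 2+1+0 = 3.
Tuesday + 3 ≡ Friday — that's 2025's doomsday.
In December the doomsday date is Dec 12.
Dec 8 is 4 days before Dec 12; 4 mod 7 = 4, so Friday − 4 = Monday.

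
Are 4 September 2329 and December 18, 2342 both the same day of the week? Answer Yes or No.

No

From Sep 4, 2329 to Dec 18, 2342 is 4853 days.
4853 mod 7 = 2, so they are different weekdays.
(Sep 4, 2329 is a Wednesday; Dec 18, 2342 is a Friday.)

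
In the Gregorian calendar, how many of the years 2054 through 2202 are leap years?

Multiples of 4 in [2054,2202]: 37.
Of those, multiples of 100: 2 (not leap unless ÷400).
Multiples of 400: 0.
Leap years = 37 − 2 + 0 = 35.

35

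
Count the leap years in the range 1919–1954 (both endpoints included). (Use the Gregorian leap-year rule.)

Multiples of 4 in [1919,1954]: 9.
Of those, multiples of 100: 0 (not leap unless ÷400).
Multiples of 400: 0.
Leap years = 9 − 0 + 0 = 9.

9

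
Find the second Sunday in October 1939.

October 1, 1939 is a Sunday.
The first Sunday is therefore October 1 (same day).
The second Sunday is 1 + 1×7 = October 8.

October 8, 1939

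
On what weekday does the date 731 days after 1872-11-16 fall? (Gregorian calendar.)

Nov 16, 1872 is a Saturday.
731 mod 7 = 3, so 731 days after a Saturday is Saturday + 3 = Tuesday.

Tuesday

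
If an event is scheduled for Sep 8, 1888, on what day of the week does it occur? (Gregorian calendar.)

Doomsday rule: the anchor day for the 1800s is Friday. For year 88: 88÷12 = 7 r 4, and 4÷4 = 1, so 7+4+1 = 12.
Friday + 12 ≡ Wednesday — that's 1888's doomsday.
In September the doomsday date is Sep 5.
Sep 8 is 3 days after Sep 5; 3 mod 7 = 3, so Wednesday + 3 = Saturday.

Saturday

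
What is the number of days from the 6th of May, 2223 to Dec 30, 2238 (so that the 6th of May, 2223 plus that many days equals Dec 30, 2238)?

May 6, 2223 → May 6, 2224: 366 days (Feb 29, 2224 is in that span).
May 6, 2224 → May 6, 2225: 365 days.
May 6, 2225 → May 6, 2226: 365 days.
May 6, 2226 → May 6, 2227: 365 days.
May 6, 2227 → May 6, 2228: 366 days (Feb 29, 2228 is in that span).
May 6, 2228 → May 6, 2229: 365 days.
May 6, 2229 → May 6, 2230: 365 days.
May 6, 2230 → May 6, 2231: 365 days.
May 6, 2231 → May 6, 2232: 366 days (Feb 29, 2232 is in that span).
May 6, 2232 → May 6, 2233: 365 days.
May 6, 2233 → May 6, 2234: 365 days.
May 6, 2234 → May 6, 2235: 365 days.
May 6, 2235 → May 6, 2236: 366 days (Feb 29, 2236 is in that span).
May 6, 2236 → May 6, 2237: 365 days.
May 6, 2237 → May 6, 2238: 365 days.
May 6, 2238 → Jun 6, 2238: 31 days (May has 31).
Jun 6, 2238 → Jul 6, 2238: 30 days (June has 30).
Jul 6, 2238 → Aug 6, 2238: 31 days (July has 31).
Aug 6, 2238 → Sep 6, 2238: 31 days (August has 31).
Sep 6, 2238 → Oct 6, 2238: 30 days (September has 30).
Oct 6, 2238 → Nov 6, 2238: 31 days (October has 31).
Nov 6, 2238 → Dec 6, 2238: 30 days (November has 30).
Dec 6, 2238 → Dec 30, 2238: 24 days.
Total: 5717 days.

5717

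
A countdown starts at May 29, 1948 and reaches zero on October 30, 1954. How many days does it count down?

May 29, 1948 → May 29, 1949: 365 days.
May 29, 1949 → May 29, 1950: 365 days.
May 29, 1950 → May 29, 1951: 365 days.
May 29, 1951 → May 29, 1952: 366 days (Feb 29, 1952 is in that span).
May 29, 1952 → May 29, 1953: 365 days.
May 29, 1953 → May 29, 1954: 365 days.
May 29, 1954 → Jun 29, 1954: 31 days (May has 31).
Jun 29, 1954 → Jul 29, 1954: 30 days (June has 30).
Jul 29, 1954 → Aug 29, 1954: 31 days (July has 31).
Aug 29, 1954 → Sep 29, 1954: 31 days (August has 31).
Sep 29, 1954 → Oct 29, 1954: 30 days (September has 30).
Oct 29, 1954 → Oct 30, 1954: 1 days.
Total: 2345 days.

2345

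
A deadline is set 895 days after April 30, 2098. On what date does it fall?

+365 (one year) → Apr 30, 2099 (530 left).
+365 (one year) → Apr 30, 2100 (165 left).
Apr has 30 days: +1 → May 1, 2100 (164 left).
May has 31 days: +31 → Jun 1, 2100 (133 left).
Jun has 30 days: +30 → Jul 1, 2100 (103 left).
Jul has 31 days: +31 → Aug 1, 2100 (72 left).
Aug has 31 days: +31 → Sep 1, 2100 (41 left).
Sep has 30 days: +30 → Oct 1, 2100 (11 left).
+11 → Oct 12, 2100.

October 12, 2100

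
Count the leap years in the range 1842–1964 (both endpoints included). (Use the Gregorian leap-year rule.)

30

Multiples of 4 in [1842,1964]: 31.
Of those, multiples of 100: 1 (not leap unless ÷400).
Multiples of 400: 0.
Leap years = 31 − 1 + 0 = 30.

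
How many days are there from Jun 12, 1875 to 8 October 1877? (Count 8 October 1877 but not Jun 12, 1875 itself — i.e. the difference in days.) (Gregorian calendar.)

Jun 12, 1875 → Jun 12, 1876: 366 days (Feb 29, 1876 is in that span).
Jun 12, 1876 → Jun 12, 1877: 365 days.
Jun 12, 1877 → Jul 12, 1877: 30 days (June has 30).
Jul 12, 1877 → Aug 12, 1877: 31 days (July has 31).
Aug 12, 1877 → Sep 12, 1877: 31 days (August has 31).
Sep 12, 1877 → Oct 8, 1877: 26 days.
Total: 849 days.

849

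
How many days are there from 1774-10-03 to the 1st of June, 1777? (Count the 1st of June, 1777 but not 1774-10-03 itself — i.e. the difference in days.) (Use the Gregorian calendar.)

972

Oct 3, 1774 → Oct 3, 1775: 365 days.
Oct 3, 1775 → Oct 3, 1776: 366 days (Feb 29, 1776 is in that span).
Oct 3, 1776 → Nov 3, 1776: 31 days (October has 31).
Nov 3, 1776 → Dec 3, 1776: 30 days (November has 30).
Dec 3, 1776 → Jan 3, 1777: 31 days (December has 31).
Jan 3, 1777 → Feb 3, 1777: 31 days (January has 31).
Feb 3, 1777 → Mar 3, 1777: 28 days (February has 28).
Mar 3, 1777 → Apr 3, 1777: 31 days (March has 31).
Apr 3, 1777 → May 3, 1777: 30 days (April has 30).
May 3, 1777 → Jun 1, 1777: 29 days.
Total: 972 days.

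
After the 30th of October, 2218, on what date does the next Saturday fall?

Oct 30, 2218 is a Friday.
From Friday to the next Saturday is 1 day.
Oct 30, 2218 + 1 = Oct 31, 2218.

October 31, 2218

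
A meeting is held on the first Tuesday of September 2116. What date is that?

September 1, 2116 is a Tuesday.
The first Tuesday is therefore September 1 (same day).

September 1, 2116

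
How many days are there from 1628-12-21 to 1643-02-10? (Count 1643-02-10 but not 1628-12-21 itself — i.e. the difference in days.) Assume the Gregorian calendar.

Dec 21, 1628 → Dec 21, 1629: 365 days.
Dec 21, 1629 → Dec 21, 1630: 365 days.
Dec 21, 1630 → Dec 21, 1631: 365 days.
Dec 21, 1631 → Dec 21, 1632: 366 days (Feb 29, 1632 is in that span).
Dec 21, 1632 → Dec 21, 1633: 365 days.
Dec 21, 1633 → Dec 21, 1634: 365 days.
Dec 21, 1634 → Dec 21, 1635: 365 days.
Dec 21, 1635 → Dec 21, 1636: 366 days (Feb 29, 1636 is in that span).
Dec 21, 1636 → Dec 21, 1637: 365 days.
Dec 21, 1637 → Dec 21, 1638: 365 days.
Dec 21, 1638 → Dec 21, 1639: 365 days.
Dec 21, 1639 → Dec 21, 1640: 366 days (Feb 29, 1640 is in that span).
Dec 21, 1640 → Dec 21, 1641: 365 days.
Dec 21, 1641 → Dec 21, 1642: 365 days.
Dec 21, 1642 → Jan 21, 1643: 31 days (December has 31).
Jan 21, 1643 → Feb 10, 1643: 20 days.
Total: 5164 days.

5164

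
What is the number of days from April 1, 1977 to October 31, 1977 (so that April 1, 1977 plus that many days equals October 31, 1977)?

213

Apr 1, 1977 → May 1, 1977: 30 days (April has 30).
May 1, 1977 → Jun 1, 1977: 31 days (May has 31).
Jun 1, 1977 → Jul 1, 1977: 30 days (June has 30).
Jul 1, 1977 → Aug 1, 1977: 31 days (July has 31).
Aug 1, 1977 → Sep 1, 1977: 31 days (August has 31).
Sep 1, 1977 → Oct 1, 1977: 30 days (September has 30).
Oct 1, 1977 → Oct 31, 1977: 30 days.
Total: 213 days.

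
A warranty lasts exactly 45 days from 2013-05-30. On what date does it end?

July 14, 2013

May has 31 days: +2 → Jun 1, 2013 (43 left).
Jun has 30 days: +30 → Jul 1, 2013 (13 left).
+13 → Jul 14, 2013.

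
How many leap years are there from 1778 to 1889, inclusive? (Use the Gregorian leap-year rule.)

27

Multiples of 4 in [1778,1889]: 28.
Of those, multiples of 100: 1 (not leap unless ÷400).
Multiples of 400: 0.
Leap years = 28 − 1 + 0 = 27.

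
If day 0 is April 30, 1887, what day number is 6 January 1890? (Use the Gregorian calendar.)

Apr 30, 1887 → Apr 30, 1888: 366 days (Feb 29, 1888 is in that span).
Apr 30, 1888 → Apr 30, 1889: 365 days.
Apr 30, 1889 → May 30, 1889: 30 days (April has 30).
May 30, 1889 → Jun 30, 1889: 31 days (May has 31).
Jun 30, 1889 → Jul 30, 1889: 30 days (June has 30).
Jul 30, 1889 → Aug 30, 1889: 31 days (July has 31).
Aug 30, 1889 → Sep 30, 1889: 31 days (August has 31).
Sep 30, 1889 → Oct 30, 1889: 30 days (September has 30).
Oct 30, 1889 → Nov 30, 1889: 31 days (October has 31).
Nov 30, 1889 → Dec 30, 1889: 30 days (November has 30).
Dec 30, 1889 → Jan 6, 1890: 7 days.
Total: 982 days.

982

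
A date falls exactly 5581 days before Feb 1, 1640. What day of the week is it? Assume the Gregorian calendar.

Monday

First find the weekday of Feb 1, 1640. Doomsday rule: the anchor day for the 1600s is Tuesday. For year 40: 40÷12 = 3 r 4, and 4÷4 = 1, so 3+4+1 = 8.
Tuesday + 8 ≡ Wednesday — that's 1640's doomsday.
In February the doomsday date is Feb 29 (1640 is a leap year (divisible by 4)).
Feb 1 is 28 days before Feb 29; 28 mod 7 = 0, so Wednesday − 0 = Wednesday.
5581 mod 7 = 2, so 5581 days before a Wednesday is Wednesday − 2 = Monday.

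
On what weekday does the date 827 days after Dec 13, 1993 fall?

Dec 13, 1993 is a Monday.
827 mod 7 = 1, so 827 days after a Monday is Monday + 1 = Tuesday.

Tuesday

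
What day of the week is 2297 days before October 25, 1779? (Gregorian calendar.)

Sunday

First find the weekday of Oct 25, 1779. Doomsday rule: the anchor day for the 1700s is Sunday. For year 79: 79÷12 = 6 r 7, and 7÷4 = 1, so 6+7+1 = 14.
Sunday + 14 ≡ Sunday — that's 1779's doomsday.
In October the doomsday date is Oct 10.
Oct 25 is 15 days after Oct 10; 15 mod 7 = 1, so Sunday + 1 = Monday.
2297 mod 7 = 1, so 2297 days before a Monday is Monday − 1 = Sunday.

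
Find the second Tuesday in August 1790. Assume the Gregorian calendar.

August 1, 1790 is a Sunday.
The first Tuesday is therefore August 3 (2 days later).
The second Tuesday is 3 + 1×7 = August 10.

August 10, 1790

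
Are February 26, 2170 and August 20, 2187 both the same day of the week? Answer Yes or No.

Yes

From Feb 26, 2170 to Aug 20, 2187 is 6384 days.
6384 mod 7 = 0, so they are the same weekday.
(Feb 26, 2170 is a Monday; Aug 20, 2187 is a Monday.)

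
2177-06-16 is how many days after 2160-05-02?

May 2, 2160 → May 2, 2161: 365 days.
May 2, 2161 → May 2, 2162: 365 days.
May 2, 2162 → May 2, 2163: 365 days.
May 2, 2163 → May 2, 2164: 366 days (Feb 29, 2164 is in that span).
May 2, 2164 → May 2, 2165: 365 days.
May 2, 2165 → May 2, 2166: 365 days.
May 2, 2166 → May 2, 2167: 365 days.
May 2, 2167 → May 2, 2168: 366 days (Feb 29, 2168 is in that span).
May 2, 2168 → May 2, 2169: 365 days.
May 2, 2169 → May 2, 2170: 365 days.
May 2, 2170 → May 2, 2171: 365 days.
May 2, 2171 → May 2, 2172: 366 days (Feb 29, 2172 is in that span).
May 2, 2172 → May 2, 2173: 365 days.
May 2, 2173 → May 2, 2174: 365 days.
May 2, 2174 → May 2, 2175: 365 days.
May 2, 2175 → May 2, 2176: 366 days (Feb 29, 2176 is in that span).
May 2, 2176 → May 2, 2177: 365 days.
May 2, 2177 → Jun 2, 2177: 31 days (May has 31).
Jun 2, 2177 → Jun 16, 2177: 14 days.
Total: 6254 days.

6254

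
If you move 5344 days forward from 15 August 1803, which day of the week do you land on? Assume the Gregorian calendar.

First find the weekday of Aug 15, 1803. Doomsday rule: the anchor day for the 1800s is Friday. For year 03: 3÷12 = 0 r 3, and 3÷4 = 0, so 0+3+0 = 3.
Friday + 3 ≡ Monday — that's 1803's doomsday.
In August the doomsday date is Aug 8.
Aug 15 is 7 days after Aug 8; 7 mod 7 = 0, so Monday + 0 = Monday.
5344 mod 7 = 3, so 5344 days after a Monday is Monday + 3 = Thursday.

Thursday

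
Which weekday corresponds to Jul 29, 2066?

Thursday

Doomsday rule: the anchor day for the 2000s is Tuesday. For year 66: 66÷12 = 5 r 6, and 6÷4 = 1, so 5+6+1 = 12.
Tuesday + 12 ≡ Sunday — that's 2066's doomsday.
In July the doomsday date is Jul 11.
Jul 29 is 18 days after Jul 11; 18 mod 7 = 4, so Sunday + 4 = Thursday.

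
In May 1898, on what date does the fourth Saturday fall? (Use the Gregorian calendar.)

May 28, 1898

May 1, 1898 is a Sunday.
The first Saturday is therefore May 7 (6 days later).
The fourth Saturday is 7 + 3×7 = May 28.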